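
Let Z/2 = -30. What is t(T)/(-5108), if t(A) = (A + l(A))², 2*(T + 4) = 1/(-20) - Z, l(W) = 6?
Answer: -1635841/8172800 ≈ -0.20016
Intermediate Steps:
Z = -60 (Z = 2*(-30) = -60)
T = 1039/40 (T = -4 + (1/(-20) - 1*(-60))/2 = -4 + (-1/20 + 60)/2 = -4 + (½)*(1199/20) = -4 + 1199/40 = 1039/40 ≈ 25.975)
t(A) = (6 + A)² (t(A) = (A + 6)² = (6 + A)²)
t(T)/(-5108) = (6 + 1039/40)²/(-5108) = (1279/40)²*(-1/5108) = (1635841/1600)*(-1/5108) = -1635841/8172800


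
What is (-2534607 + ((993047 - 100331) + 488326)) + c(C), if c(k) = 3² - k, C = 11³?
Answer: -1154887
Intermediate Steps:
C = 1331
c(k) = 9 - k
(-2534607 + ((993047 - 100331) + 488326)) + c(C) = (-2534607 + ((993047 - 100331) + 488326)) + (9 - 1*1331) = (-2534607 + (892716 + 488326)) + (9 - 1331) = (-2534607 + 1381042) - 1322 = -1153565 - 1322 = -1154887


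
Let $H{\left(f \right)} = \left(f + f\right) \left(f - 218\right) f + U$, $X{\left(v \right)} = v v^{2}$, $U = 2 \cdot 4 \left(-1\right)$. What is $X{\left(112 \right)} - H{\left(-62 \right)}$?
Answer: $3557576$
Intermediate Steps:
$U = -8$ ($U = 8 \left(-1\right) = -8$)
$X{\left(v \right)} = v^{3}$
$H{\left(f \right)} = -8 + 2 f^{2} \left(-218 + f\right)$ ($H{\left(f \right)} = \left(f + f\right) \left(f - 218\right) f - 8 = 2 f \left(-218 + f\right) f - 8 = 2 f^{2} \left(-218 + f\right) - 8 = -8 + 2 f^{2} \left(-218 + f\right)$)
$X{\left(112 \right)} - H{\left(-62 \right)} = 112^{3} - \left(-8 - 436 \left(-62\right)^{2} + 2 \left(-62\right)^{3}\right) = 1404928 - \left(-8 - 1675984 + 2 \left(-238328\right)\right) = 1404928 - \left(-8 - 1675984 - 476656\right) = 1404928 - -2152648 = 1404928 + 2152648 = 3557576$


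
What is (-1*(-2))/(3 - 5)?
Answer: -1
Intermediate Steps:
(-1*(-2))/(3 - 5) = 2/(-2) = -½*2 = -1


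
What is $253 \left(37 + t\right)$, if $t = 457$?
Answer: $124982$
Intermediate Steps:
$253 \left(37 + t\right) = 253 \left(37 + 457\right) = 253 \cdot 494 = 124982$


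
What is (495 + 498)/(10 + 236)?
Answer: 331/82 ≈ 4.0366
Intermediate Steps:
(495 + 498)/(10 + 236) = 993/246 = 993*(1/246) = 331/82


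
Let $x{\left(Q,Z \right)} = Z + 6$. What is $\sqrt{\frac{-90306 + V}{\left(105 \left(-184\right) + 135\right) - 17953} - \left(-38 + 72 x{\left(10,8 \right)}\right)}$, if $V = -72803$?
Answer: $\frac{i \sqrt{1331796570638}}{37138} \approx 31.074 i$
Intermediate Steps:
$x{\left(Q,Z \right)} = 6 + Z$
$\sqrt{\frac{-90306 + V}{\left(105 \left(-184\right) + 135\right) - 17953} - \left(-38 + 72 x{\left(10,8 \right)}\right)} = \sqrt{\frac{-90306 - 72803}{\left(105 \left(-184\right) + 135\right) - 17953} + \left(38 - 72 \left(6 + 8\right)\right)} = \sqrt{- \frac{163109}{\left(-19320 + 135\right) - 17953} + \left(38 - 1008\right)} = \sqrt{- \frac{163109}{-19185 - 17953} + \left(38 - 1008\right)} = \sqrt{- \frac{163109}{-37138} - 970} = \sqrt{\left(-163109\right) \left(- \frac{1}{37138}\right) - 970} = \sqrt{\frac{163109}{37138} - 970} = \sqrt{- \frac{35860751}{37138}} = \frac{i \sqrt{1331796570638}}{37138}$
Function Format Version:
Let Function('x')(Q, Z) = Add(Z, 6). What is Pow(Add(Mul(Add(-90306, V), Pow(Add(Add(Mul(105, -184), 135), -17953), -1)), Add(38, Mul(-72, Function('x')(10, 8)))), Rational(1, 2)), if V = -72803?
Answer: Mul(Rational(1, 37138), I, Pow(1331796570638, Rational(1, 2))) ≈ Mul(31.074, I)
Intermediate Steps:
Function('x')(Q, Z) = Add(6, Z)
Pow(Add(Mul(Add(-90306, V), Pow(Add(Add(Mul(105, -184), 135), -17953), -1)), Add(38, Mul(-72, Function('x')(10, 8)))), Rational(1, 2)) = Pow(Add(Mul(Add(-90306, -72803), Pow(Add(Add(Mul(105, -184), 135), -17953), -1)), Add(38, Mul(-72, Add(6, 8)))), Rational(1, 2)) = Pow(Add(Mul(-163109, Pow(Add(Add(-19320, 135), -17953), -1)), Add(38, Mul(-72, 14))), Rational(1, 2)) = Pow(Add(Mul(-163109, Pow(Add(-19185, -17953), -1)), Add(38, -1008)), Rational(1, 2)) = Pow(Add(Mul(-163109, Pow(-37138, -1)), -970), Rational(1, 2)) = Pow(Add(Mul(-163109, Rational(-1, 37138)), -970), Rational(1, 2)) = Pow(Add(Rational(163109, 37138), -970), Rational(1, 2)) = Pow(Rational(-35860751, 37138), Rational(1, 2)) = Mul(Rational(1, 37138), I, Pow(1331796570638, Rational(1, 2)))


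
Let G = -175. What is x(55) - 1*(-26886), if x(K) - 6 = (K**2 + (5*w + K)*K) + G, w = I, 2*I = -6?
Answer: 31942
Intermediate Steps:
I = -3 (I = (1/2)*(-6) = -3)
w = -3
x(K) = -169 + K**2 + K*(-15 + K) (x(K) = 6 + ((K**2 + (5*(-3) + K)*K) - 175) = 6 + ((K**2 + (-15 + K)*K) - 175) = 6 + ((K**2 + K*(-15 + K)) - 175) = 6 + (-175 + K**2 + K*(-15 + K)) = -169 + K**2 + K*(-15 + K))
x(55) - 1*(-26886) = (-169 - 15*55 + 2*55**2) - 1*(-26886) = (-169 - 825 + 2*3025) + 26886 = (-169 - 825 + 6050) + 26886 = 5056 + 26886 = 31942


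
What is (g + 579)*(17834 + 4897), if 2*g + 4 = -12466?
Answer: -128566536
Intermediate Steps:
g = -6235 (g = -2 + (½)*(-12466) = -2 - 6233 = -6235)
(g + 579)*(17834 + 4897) = (-6235 + 579)*(17834 + 4897) = -5656*22731 = -128566536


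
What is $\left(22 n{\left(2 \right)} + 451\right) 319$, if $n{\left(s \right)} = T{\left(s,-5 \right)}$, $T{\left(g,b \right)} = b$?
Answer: $108779$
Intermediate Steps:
$n{\left(s \right)} = -5$
$\left(22 n{\left(2 \right)} + 451\right) 319 = \left(22 \left(-5\right) + 451\right) 319 = \left(-110 + 451\right) 319 = 341 \cdot 319 = 108779$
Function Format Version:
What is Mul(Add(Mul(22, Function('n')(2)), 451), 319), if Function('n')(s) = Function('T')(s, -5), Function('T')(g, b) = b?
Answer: 108779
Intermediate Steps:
Function('n')(s) = -5
Mul(Add(Mul(22, Function('n')(2)), 451), 319) = Mul(Add(Mul(22, -5), 451), 319) = Mul(Add(-110, 451), 319) = Mul(341, 319) = 108779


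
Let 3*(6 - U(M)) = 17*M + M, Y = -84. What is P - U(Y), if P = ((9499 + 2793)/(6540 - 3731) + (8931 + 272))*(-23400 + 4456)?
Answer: -489959936526/2809 ≈ -1.7443e+8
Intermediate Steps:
U(M) = 6 - 6*M (U(M) = 6 - (17*M + M)/3 = 6 - 6*M)
P = -489958503936/2809 (P = (12292/2809 + 9203)*(-18944) = (25863519/2809)*(-18944) = -489958503936/2809 ≈ -1.7442e+8)
P - U(Y) = -489958503936/2809 - (6 - 6*(-84)) = -489958503936/2809 - (6 + 504) = -489958503936/2809 - 1*510 = -489958503936/2809 - 510 = -489959936526/2809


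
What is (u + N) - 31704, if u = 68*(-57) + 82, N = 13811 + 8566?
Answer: -13121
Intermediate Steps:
N = 22377
u = -3794 (u = -3876 + 82 = -3794)
(u + N) - 31704 = (-3794 + 22377) - 31704 = 18583 - 31704 = -13121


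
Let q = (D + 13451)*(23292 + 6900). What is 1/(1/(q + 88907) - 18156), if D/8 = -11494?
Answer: -2370013285/43029961202461 ≈ -5.5078e-5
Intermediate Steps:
D = -91952 (D = 8*(-11494) = -91952)
q = -2370102192 (q = (-91952 + 13451)*(23292 + 6900) = -78501*30192 = -2370102192)
1/(1/(q + 88907) - 18156) = 1/(1/(-2370102192 + 88907) - 18156) = 1/(1/(-2370013285) - 18156) = 1/(-1/2370013285 - 18156) = 1/(-43029961202461/2370013285) = -2370013285/43029961202461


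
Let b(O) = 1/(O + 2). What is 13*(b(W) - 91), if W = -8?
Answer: -7111/6 ≈ -1185.2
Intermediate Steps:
b(O) = 1/(2 + O)
13*(b(W) - 91) = 13*(1/(2 - 8) - 91) = 13*(1/(-6) - 91) = 13*(-1/6 - 91) = 13*(-547/6) = -7111/6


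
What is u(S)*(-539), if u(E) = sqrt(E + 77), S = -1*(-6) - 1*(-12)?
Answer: -539*sqrt(95) ≈ -5253.5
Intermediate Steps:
S = 18 (S = 6 + 12 = 18)
u(E) = sqrt(77 + E)
u(S)*(-539) = sqrt(77 + 18)*(-539) = sqrt(95)*(-539) = -539*sqrt(95)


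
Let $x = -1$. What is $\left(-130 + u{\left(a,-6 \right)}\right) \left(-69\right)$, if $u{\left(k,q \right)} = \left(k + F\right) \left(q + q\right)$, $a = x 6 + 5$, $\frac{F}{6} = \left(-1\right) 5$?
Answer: $-16698$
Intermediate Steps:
$F = -30$ ($F = 6 \left(\left(-1\right) 5\right) = 6 \left(-5\right) = -30$)
$a = -1$ ($a = \left(-1\right) 6 + 5 = -6 + 5 = -1$)
$u{\left(k,q \right)} = 2 q \left(-30 + k\right)$ ($u{\left(k,q \right)} = \left(k - 30\right) \left(q + q\right) = \left(-30 + k\right) 2 q = 2 q \left(-30 + k\right)$)
$\left(-130 + u{\left(a,-6 \right)}\right) \left(-69\right) = \left(-130 + 2 \left(-6\right) \left(-30 - 1\right)\right) \left(-69\right) = \left(-130 + 2 \left(-6\right) \left(-31\right)\right) \left(-69\right) = \left(-130 + 372\right) \left(-69\right) = 242 \left(-69\right) = -16698$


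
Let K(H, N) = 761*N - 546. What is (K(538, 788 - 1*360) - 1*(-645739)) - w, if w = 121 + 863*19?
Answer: 954383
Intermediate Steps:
K(H, N) = -546 + 761*N
w = 16518 (w = 121 + 16397 = 16518)
(K(538, 788 - 1*360) - 1*(-645739)) - w = ((-546 + 761*(788 - 1*360)) - 1*(-645739)) - 1*16518 = ((-546 + 761*(788 - 360)) + 645739) - 16518 = ((-546 + 761*428) + 645739) - 16518 = ((-546 + 325708) + 645739) - 16518 = (325162 + 645739) - 16518 = 970901 - 16518 = 954383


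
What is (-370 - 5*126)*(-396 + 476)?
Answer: -80000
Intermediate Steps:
(-370 - 5*126)*(-396 + 476) = (-370 - 630)*80 = -1000*80 = -80000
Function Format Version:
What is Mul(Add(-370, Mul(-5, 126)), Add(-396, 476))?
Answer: -80000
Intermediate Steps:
Mul(Add(-370, Mul(-5, 126)), Add(-396, 476)) = Mul(Add(-370, -630), 80) = Mul(-1000, 80) = -80000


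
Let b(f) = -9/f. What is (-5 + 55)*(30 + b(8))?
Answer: 5775/4 ≈ 1443.8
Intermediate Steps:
(-5 + 55)*(30 + b(8)) = (-5 + 55)*(30 - 9/8) = 50*(30 - 9*⅛) = 50*(30 - 9/8) = 50*(231/8) = 5775/4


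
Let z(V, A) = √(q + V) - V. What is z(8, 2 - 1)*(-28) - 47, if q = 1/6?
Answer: 177 - 98*√6/3 ≈ 96.983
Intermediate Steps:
q = ⅙ ≈ 0.16667
z(V, A) = √(⅙ + V) - V
z(8, 2 - 1)*(-28) - 47 = (-1*8 + √(6 + 36*8)/6)*(-28) - 47 = (-8 + √(6 + 288)/6)*(-28) - 47 = (-8 + √294/6)*(-28) - 47 = (-8 + (7*√6)/6)*(-28) - 47 = (-8 + 7*√6/6)*(-28) - 47 = (224 - 98*√6/3) - 47 = 177 - 98*√6/3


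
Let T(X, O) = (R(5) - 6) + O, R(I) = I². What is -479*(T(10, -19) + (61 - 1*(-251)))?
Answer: -149448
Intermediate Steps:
T(X, O) = 19 + O (T(X, O) = (5² - 6) + O = (25 - 6) + O = 19 + O)
-479*(T(10, -19) + (61 - 1*(-251))) = -479*((19 - 19) + (61 - 1*(-251))) = -479*(0 + (61 + 251)) = -479*(0 + 312) = -479*312 = -149448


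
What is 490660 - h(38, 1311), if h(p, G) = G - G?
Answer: 490660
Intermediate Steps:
h(p, G) = 0
490660 - h(38, 1311) = 490660 - 1*0 = 490660 + 0 = 490660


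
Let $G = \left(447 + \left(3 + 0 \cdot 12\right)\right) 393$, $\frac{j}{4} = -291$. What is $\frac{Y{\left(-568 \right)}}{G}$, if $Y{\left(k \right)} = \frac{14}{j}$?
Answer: $- \frac{7}{102926700} \approx -6.801 \cdot 10^{-8}$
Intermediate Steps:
$j = -1164$ ($j = 4 \left(-291\right) = -1164$)
$Y{\left(k \right)} = - \frac{7}{582}$ ($Y{\left(k \right)} = \frac{14}{-1164} = 14 \left(- \frac{1}{1164}\right) = - \frac{7}{582}$)
$G = 176850$ ($G = \left(447 + \left(3 + 0\right)\right) 393 = \left(447 + 3\right) 393 = 450 \cdot 393 = 176850$)
$\frac{Y{\left(-568 \right)}}{G} = - \frac{7}{582 \cdot 176850} = \left(- \frac{7}{582}\right) \frac{1}{176850} = - \frac{7}{102926700}$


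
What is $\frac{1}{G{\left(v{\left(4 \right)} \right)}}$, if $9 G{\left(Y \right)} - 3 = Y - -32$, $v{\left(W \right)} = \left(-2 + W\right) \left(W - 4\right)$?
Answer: $\frac{9}{35} \approx 0.25714$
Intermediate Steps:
$v{\left(W \right)} = \left(-4 + W\right) \left(-2 + W\right)$ ($v{\left(W \right)} = \left(-2 + W\right) \left(-4 + W\right) = \left(-4 + W\right) \left(-2 + W\right)$)
$G{\left(Y \right)} = \frac{35}{9} + \frac{Y}{9}$ ($G{\left(Y \right)} = \frac{1}{3} + \frac{Y - -32}{9} = \frac{1}{3} + \frac{Y + 32}{9} = \frac{1}{3} + \frac{32 + Y}{9} = \frac{1}{3} + \left(\frac{32}{9} + \frac{Y}{9}\right) = \frac{35}{9} + \frac{Y}{9}$)
$\frac{1}{G{\left(v{\left(4 \right)} \right)}} = \frac{1}{\frac{35}{9} + \frac{8 + 4^{2} - 24}{9}} = \frac{1}{\frac{35}{9} + \frac{8 + 16 - 24}{9}} = \frac{1}{\frac{35}{9} + \frac{1}{9} \cdot 0} = \frac{1}{\frac{35}{9} + 0} = \frac{1}{\frac{35}{9}} = \frac{9}{35}$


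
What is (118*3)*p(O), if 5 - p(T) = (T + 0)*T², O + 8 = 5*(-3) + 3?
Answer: 2833770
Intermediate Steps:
O = -20 (O = -8 + (5*(-3) + 3) = -8 + (-15 + 3) = -8 - 12 = -20)
p(T) = 5 - T³ (p(T) = 5 - (T + 0)*T² = 5 - T*T² = 5 - T³)
(118*3)*p(O) = (118*3)*(5 - 1*(-20)³) = 354*(5 - 1*(-8000)) = 354*(5 + 8000) = 354*8005 = 2833770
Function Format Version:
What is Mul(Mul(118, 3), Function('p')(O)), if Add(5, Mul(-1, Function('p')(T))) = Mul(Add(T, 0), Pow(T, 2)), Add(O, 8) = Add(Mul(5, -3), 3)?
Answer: 2833770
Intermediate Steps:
O = -20 (O = Add(-8, Add(Mul(5, -3), 3)) = Add(-8, Add(-15, 3)) = Add(-8, -12) = -20)
Function('p')(T) = Add(5, Mul(-1, Pow(T, 3))) (Function('p')(T) = Add(5, Mul(-1, Mul(Add(T, 0), Pow(T, 2)))) = Add(5, Mul(-1, Mul(T, Pow(T, 2)))) = Add(5, Mul(-1, Pow(T, 3))))
Mul(Mul(118, 3), Function('p')(O)) = Mul(Mul(118, 3), Add(5, Mul(-1, Pow(-20, 3)))) = Mul(354, Add(5, Mul(-1, -8000))) = Mul(354, Add(5, 8000)) = Mul(354, 8005) = 2833770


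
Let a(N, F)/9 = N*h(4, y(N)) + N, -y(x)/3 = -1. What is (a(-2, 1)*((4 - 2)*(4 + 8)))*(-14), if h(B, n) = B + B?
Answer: 54432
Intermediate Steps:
y(x) = 3 (y(x) = -3*(-1) = 3)
h(B, n) = 2*B
a(N, F) = 81*N (a(N, F) = 9*(N*(2*4) + N) = 9*(N*8 + N) = 9*(8*N + N) = 9*(9*N) = 81*N)
(a(-2, 1)*((4 - 2)*(4 + 8)))*(-14) = ((81*(-2))*((4 - 2)*(4 + 8)))*(-14) = -324*12*(-14) = -162*24*(-14) = -3888*(-14) = 54432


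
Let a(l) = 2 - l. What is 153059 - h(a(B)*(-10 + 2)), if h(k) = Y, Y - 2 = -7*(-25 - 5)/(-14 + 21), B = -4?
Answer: 153027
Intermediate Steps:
Y = 32 (Y = 2 - 7*(-25 - 5)/(-14 + 21) = 2 - (-210)/7 = 2 - 7*(-30/7) = 2 + 30 = 32)
h(k) = 32
153059 - h(a(B)*(-10 + 2)) = 153059 - 1*32 = 153059 - 32 = 153027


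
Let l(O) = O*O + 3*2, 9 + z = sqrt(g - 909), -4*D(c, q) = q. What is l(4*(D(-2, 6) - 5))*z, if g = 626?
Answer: -6138 + 682*I*sqrt(283) ≈ -6138.0 + 11473.0*I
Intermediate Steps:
D(c, q) = -q/4
z = -9 + I*sqrt(283) (z = -9 + sqrt(626 - 909) = -9 + sqrt(-283) = -9 + I*sqrt(283) ≈ -9.0 + 16.823*I)
l(O) = 6 + O**2 (l(O) = O**2 + 6 = 6 + O**2)
l(4*(D(-2, 6) - 5))*z = (6 + (4*(-1/4*6 - 5))**2)*(-9 + I*sqrt(283)) = (6 + (4*(-3/2 - 5))**2)*(-9 + I*sqrt(283)) = (6 + (4*(-13/2))**2)*(-9 + I*sqrt(283)) = (6 + (-26)**2)*(-9 + I*sqrt(283)) = (6 + 676)*(-9 + I*sqrt(283)) = 682*(-9 + I*sqrt(283)) = -6138 + 682*I*sqrt(283)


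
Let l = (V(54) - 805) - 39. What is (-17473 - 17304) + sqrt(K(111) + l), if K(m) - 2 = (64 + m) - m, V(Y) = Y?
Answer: -34777 + 2*I*sqrt(181) ≈ -34777.0 + 26.907*I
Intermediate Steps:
l = -790 (l = (54 - 805) - 39 = -751 - 39 = -790)
K(m) = 66 (K(m) = 2 + ((64 + m) - m) = 2 + 64 = 66)
(-17473 - 17304) + sqrt(K(111) + l) = (-17473 - 17304) + sqrt(66 - 790) = -34777 + sqrt(-724) = -34777 + 2*I*sqrt(181)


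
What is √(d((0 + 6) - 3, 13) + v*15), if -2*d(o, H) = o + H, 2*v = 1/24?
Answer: I*√123/4 ≈ 2.7726*I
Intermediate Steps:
v = 1/48 (v = (½)/24 = (½)*(1/24) = 1/48 ≈ 0.020833)
d(o, H) = -H/2 - o/2 (d(o, H) = -(o + H)/2 = -(H + o)/2 = -H/2 - o/2)
√(d((0 + 6) - 3, 13) + v*15) = √((-½*13 - ((0 + 6) - 3)/2) + (1/48)*15) = √((-13/2 - (6 - 3)/2) + 5/16) = √((-13/2 - ½*3) + 5/16) = √((-13/2 - 3/2) + 5/16) = √(-8 + 5/16) = √(-123/16) = I*√123/4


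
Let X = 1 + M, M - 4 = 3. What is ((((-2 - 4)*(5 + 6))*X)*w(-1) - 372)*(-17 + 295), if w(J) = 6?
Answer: -984120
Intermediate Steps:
M = 7 (M = 4 + 3 = 7)
X = 8 (X = 1 + 7 = 8)
((((-2 - 4)*(5 + 6))*X)*w(-1) - 372)*(-17 + 295) = ((((-2 - 4)*(5 + 6))*8)*6 - 372)*(-17 + 295) = ((-6*11*8)*6 - 372)*278 = (-66*8*6 - 372)*278 = (-528*6 - 372)*278 = (-3168 - 372)*278 = -3540*278 = -984120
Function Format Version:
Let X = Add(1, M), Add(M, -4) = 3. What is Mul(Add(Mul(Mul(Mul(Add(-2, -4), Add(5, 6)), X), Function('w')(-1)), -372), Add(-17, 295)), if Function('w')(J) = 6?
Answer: -984120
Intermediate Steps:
M = 7 (M = Add(4, 3) = 7)
X = 8 (X = Add(1, 7) = 8)
Mul(Add(Mul(Mul(Mul(Add(-2, -4), Add(5, 6)), X), Function('w')(-1)), -372), Add(-17, 295)) = Mul(Add(Mul(Mul(Mul(Add(-2, -4), Add(5, 6)), 8), 6), -372), Add(-17, 295)) = Mul(Add(Mul(Mul(Mul(-6, 11), 8), 6), -372), 278) = Mul(Add(Mul(Mul(-66, 8), 6), -372), 278) = Mul(Add(Mul(-528, 6), -372), 278) = Mul(Add(-3168, -372), 278) = Mul(-3540, 278) = -984120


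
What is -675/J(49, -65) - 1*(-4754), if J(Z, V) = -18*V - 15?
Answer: 366013/77 ≈ 4753.4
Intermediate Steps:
J(Z, V) = -15 - 18*V
-675/J(49, -65) - 1*(-4754) = -675/(-15 - 18*(-65)) - 1*(-4754) = -675/(-15 + 1170) + 4754 = -675/1155 + 4754 = -675*1/1155 + 4754 = -45/77 + 4754 = 366013/77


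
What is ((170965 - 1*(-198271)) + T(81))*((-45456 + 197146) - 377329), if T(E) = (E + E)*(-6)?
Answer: -83094720696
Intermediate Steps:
T(E) = -12*E (T(E) = (2*E)*(-6) = -12*E)
((170965 - 1*(-198271)) + T(81))*((-45456 + 197146) - 377329) = ((170965 - 1*(-198271)) - 12*81)*((-45456 + 197146) - 377329) = ((170965 + 198271) - 972)*(151690 - 377329) = (369236 - 972)*(-225639) = 368264*(-225639) = -83094720696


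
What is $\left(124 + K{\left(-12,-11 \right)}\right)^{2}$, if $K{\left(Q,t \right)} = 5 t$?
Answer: $4761$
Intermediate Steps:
$\left(124 + K{\left(-12,-11 \right)}\right)^{2} = \left(124 + 5 \left(-11\right)\right)^{2} = \left(124 - 55\right)^{2} = 69^{2} = 4761$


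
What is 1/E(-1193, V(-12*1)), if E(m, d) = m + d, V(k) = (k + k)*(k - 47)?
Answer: 1/223 ≈ 0.0044843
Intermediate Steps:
V(k) = 2*k*(-47 + k) (V(k) = (2*k)*(-47 + k) = 2*k*(-47 + k))
E(m, d) = d + m
1/E(-1193, V(-12*1)) = 1/(2*(-12*1)*(-47 - 12*1) - 1193) = 1/(2*(-12)*(-47 - 12) - 1193) = 1/(2*(-12)*(-59) - 1193) = 1/(1416 - 1193) = 1/223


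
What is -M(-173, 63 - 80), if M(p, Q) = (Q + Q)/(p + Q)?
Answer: -17/95 ≈ -0.17895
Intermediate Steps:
M(p, Q) = 2*Q/(Q + p) (M(p, Q) = (2*Q)/(Q + p) = 2*Q/(Q + p))
-M(-173, 63 - 80) = -2*(63 - 80)/((63 - 80) - 173) = -2*(-17)/(-17 - 173) = -2*(-17)/(-190) = -2*(-17)*(-1)/190 = -1*17/95 = -17/95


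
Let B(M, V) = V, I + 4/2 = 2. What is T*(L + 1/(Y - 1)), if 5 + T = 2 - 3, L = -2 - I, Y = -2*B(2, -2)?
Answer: 10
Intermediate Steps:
I = 0 (I = -2 + 2 = 0)
Y = 4 (Y = -2*(-2) = 4)
L = -2 (L = -2 - 1*0 = -2 + 0 = -2)
T = -6 (T = -5 + (2 - 3) = -5 - 1 = -6)
T*(L + 1/(Y - 1)) = -6*(-2 + 1/(4 - 1)) = -6*(-2 + 1/3) = -6*(-2 + ⅓) = -6*(-5/3) = 10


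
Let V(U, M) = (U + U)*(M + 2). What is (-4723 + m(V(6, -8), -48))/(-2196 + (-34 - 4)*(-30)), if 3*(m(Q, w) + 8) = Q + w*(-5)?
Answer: 425/96 ≈ 4.4271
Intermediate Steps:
V(U, M) = 2*U*(2 + M) (V(U, M) = (2*U)*(2 + M) = 2*U*(2 + M))
m(Q, w) = -8 - 5*w/3 + Q/3 (m(Q, w) = -8 + (Q + w*(-5))/3 = -8 + (Q - 5*w)/3 = -8 + (-5*w/3 + Q/3) = -8 - 5*w/3 + Q/3)
(-4723 + m(V(6, -8), -48))/(-2196 + (-34 - 4)*(-30)) = (-4723 + (-8 - 5/3*(-48) + (2*6*(2 - 8))/3))/(-2196 + (-34 - 4)*(-30)) = (-4723 + (-8 + 80 + (2*6*(-6))/3))/(-2196 - 38*(-30)) = (-4723 + (-8 + 80 + (1/3)*(-72)))/(-2196 + 1140) = (-4723 + (-8 + 80 - 24))/(-1056) = (-4723 + 48)*(-1/1056) = -4675*(-1/1056) = 425/96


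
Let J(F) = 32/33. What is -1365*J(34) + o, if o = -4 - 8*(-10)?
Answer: -13724/11 ≈ -1247.6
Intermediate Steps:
J(F) = 32/33 (J(F) = 32*(1/33) = 32/33)
o = 76 (o = -4 + 80 = 76)
-1365*J(34) + o = -1365*32/33 + 76 = -14560/11 + 76 = -13724/11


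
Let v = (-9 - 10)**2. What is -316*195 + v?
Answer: -61259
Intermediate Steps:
v = 361 (v = (-19)**2 = 361)
-316*195 + v = -316*195 + 361 = -61620 + 361 = -61259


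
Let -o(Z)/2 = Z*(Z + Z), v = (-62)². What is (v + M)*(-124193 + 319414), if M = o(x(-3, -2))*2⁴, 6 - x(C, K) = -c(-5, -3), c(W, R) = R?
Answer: 637982228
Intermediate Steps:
v = 3844
x(C, K) = 3 (x(C, K) = 6 - (-1)*(-3) = 6 - 1*3 = 6 - 3 = 3)
o(Z) = -4*Z² (o(Z) = -2*Z*(Z + Z) = -2*Z*2*Z = -4*Z²)
M = -576 (M = -4*3²*2⁴ = -4*9*16 = -36*16 = -576)
(v + M)*(-124193 + 319414) = (3844 - 576)*(-124193 + 319414) = 3268*195221 = 637982228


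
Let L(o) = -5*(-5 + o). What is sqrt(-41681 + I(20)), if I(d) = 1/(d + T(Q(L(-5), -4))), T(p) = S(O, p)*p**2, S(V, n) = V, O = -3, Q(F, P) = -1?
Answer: 44*I*sqrt(6222)/17 ≈ 204.16*I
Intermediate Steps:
L(o) = 25 - 5*o
T(p) = -3*p**2
I(d) = 1/(-3 + d) (I(d) = 1/(d - 3*(-1)**2) = 1/(d - 3*1) = 1/(d - 3) = 1/(-3 + d))
sqrt(-41681 + I(20)) = sqrt(-41681 + 1/(-3 + 20)) = sqrt(-41681 + 1/17) = sqrt(-708576/17) = 44*I*sqrt(6222)/17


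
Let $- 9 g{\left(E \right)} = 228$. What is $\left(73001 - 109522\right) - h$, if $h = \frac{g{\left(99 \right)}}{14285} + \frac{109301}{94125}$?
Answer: $- \frac{3273787025394}{89638375} \approx -36522.0$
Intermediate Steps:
$g{\left(E \right)} = - \frac{76}{3}$ ($g{\left(E \right)} = \left(- \frac{1}{9}\right) 228 = - \frac{76}{3}$)
$h = \frac{103932019}{89638375}$ ($h = - \frac{76}{3 \cdot 14285} + \frac{109301}{94125} = \left(- \frac{76}{3}\right) \frac{1}{14285} + 109301 \cdot \frac{1}{94125} = - \frac{76}{42855} + \frac{109301}{94125} = \frac{103932019}{89638375} \approx 1.1595$)
$\left(73001 - 109522\right) - h = \left(73001 - 109522\right) - \frac{103932019}{89638375} = -36521 - \frac{103932019}{89638375} = - \frac{3273787025394}{89638375}$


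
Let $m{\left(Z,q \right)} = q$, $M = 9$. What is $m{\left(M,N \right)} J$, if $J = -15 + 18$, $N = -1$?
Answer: $-3$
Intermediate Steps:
$J = 3$
$m{\left(M,N \right)} J = \left(-1\right) 3 = -3$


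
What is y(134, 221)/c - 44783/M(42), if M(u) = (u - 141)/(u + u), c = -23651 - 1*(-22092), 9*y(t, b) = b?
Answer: 5864600117/154341 ≈ 37998.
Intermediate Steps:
y(t, b) = b/9
c = -1559 (c = -23651 + 22092 = -1559)
M(u) = (-141 + u)/(2*u) (M(u) = (-141 + u)/((2*u)) = (-141 + u)*(1/(2*u)) = (-141 + u)/(2*u))
y(134, 221)/c - 44783/M(42) = ((⅑)*221)/(-1559) - 44783*84/(-141 + 42) = (221/9)*(-1/1559) - 44783/((½)*(1/42)*(-99)) = -221/14031 - 44783/(-33/28) = -221/14031 - 44783*(-28/33) = -221/14031 + 1253924/33 = 5864600117/154341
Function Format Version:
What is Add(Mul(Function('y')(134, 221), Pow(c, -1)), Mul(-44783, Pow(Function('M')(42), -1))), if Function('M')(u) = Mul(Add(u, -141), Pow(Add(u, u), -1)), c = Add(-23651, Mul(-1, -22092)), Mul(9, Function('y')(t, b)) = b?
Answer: Rational(5864600117, 154341) ≈ 37998.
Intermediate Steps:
Function('y')(t, b) = Mul(Rational(1, 9), b)
c = -1559 (c = Add(-23651, 22092) = -1559)
Function('M')(u) = Mul(Rational(1, 2), Pow(u, -1), Add(-141, u)) (Function('M')(u) = Mul(Add(-141, u), Pow(Mul(2, u), -1)) = Mul(Add(-141, u), Mul(Rational(1, 2), Pow(u, -1))) = Mul(Rational(1, 2), Pow(u, -1), Add(-141, u)))
Add(Mul(Function('y')(134, 221), Pow(c, -1)), Mul(-44783, Pow(Function('M')(42), -1))) = Add(Mul(Mul(Rational(1, 9), 221), Pow(-1559, -1)), Mul(-44783, Pow(Mul(Rational(1, 2), Pow(42, -1), Add(-141, 42)), -1))) = Add(Mul(Rational(221, 9), Rational(-1, 1559)), Mul(-44783, Pow(Mul(Rational(1, 2), Rational(1, 42), -99), -1))) = Add(Rational(-221, 14031), Mul(-44783, Pow(Rational(-33, 28), -1))) = Add(Rational(-221, 14031), Mul(-44783, Rational(-28, 33))) = Add(Rational(-221, 14031), Rational(1253924, 33)) = Rational(5864600117, 154341)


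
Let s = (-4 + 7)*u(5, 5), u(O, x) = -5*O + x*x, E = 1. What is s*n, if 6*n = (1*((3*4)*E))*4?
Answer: 0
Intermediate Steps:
u(O, x) = x**2 - 5*O (u(O, x) = -5*O + x**2 = x**2 - 5*O)
s = 0 (s = (-4 + 7)*(5**2 - 5*5) = 3*(25 - 25) = 3*0 = 0)
n = 8 (n = ((1*((3*4)*1))*4)/6 = ((1*(12*1))*4)/6 = ((1*12)*4)/6 = (12*4)/6 = (1/6)*48 = 8)
s*n = 0*8 = 0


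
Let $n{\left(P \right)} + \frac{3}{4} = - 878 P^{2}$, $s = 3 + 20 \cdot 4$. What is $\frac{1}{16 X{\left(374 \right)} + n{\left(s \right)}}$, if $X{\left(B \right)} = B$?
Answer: $- \frac{4}{24170235} \approx -1.6549 \cdot 10^{-7}$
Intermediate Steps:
$s = 83$ ($s = 3 + 80 = 83$)
$n{\left(P \right)} = - \frac{3}{4} - 878 P^{2}$
$\frac{1}{16 X{\left(374 \right)} + n{\left(s \right)}} = \frac{1}{16 \cdot 374 - \left(\frac{3}{4} + 878 \cdot 83^{2}\right)} = \frac{1}{5984 - \frac{24194171}{4}} = \frac{1}{- \frac{24170235}{4}} = - \frac{4}{24170235}$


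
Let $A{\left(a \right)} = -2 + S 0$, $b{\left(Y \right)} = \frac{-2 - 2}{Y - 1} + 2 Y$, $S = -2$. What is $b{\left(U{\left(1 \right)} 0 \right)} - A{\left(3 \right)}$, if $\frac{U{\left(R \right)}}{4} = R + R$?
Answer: $6$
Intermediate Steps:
$U{\left(R \right)} = 8 R$ ($U{\left(R \right)} = 4 \left(R + R\right) = 4 \cdot 2 R = 8 R$)
$b{\left(Y \right)} = - \frac{4}{-1 + Y} + 2 Y$
$A{\left(a \right)} = -2$ ($A{\left(a \right)} = -2 - 0 = -2 + 0 = -2$)
$b{\left(U{\left(1 \right)} 0 \right)} - A{\left(3 \right)} = \frac{2 \left(-2 + \left(8 \cdot 1 \cdot 0\right)^{2} - 8 \cdot 1 \cdot 0\right)}{-1 + 8 \cdot 1 \cdot 0} - -2 = \frac{2 \left(-2 + \left(8 \cdot 0\right)^{2} - 8 \cdot 0\right)}{-1 + 8 \cdot 0} + 2 = \frac{2 \left(-2 + 0^{2} - 0\right)}{-1 + 0} + 2 = \frac{2 \left(-2 + 0 + 0\right)}{-1} + 2 = 2 \left(-1\right) \left(-2\right) + 2 = 4 + 2 = 6$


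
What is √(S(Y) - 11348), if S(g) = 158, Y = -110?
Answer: I*√11190 ≈ 105.78*I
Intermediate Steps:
√(S(Y) - 11348) = √(158 - 11348) = √(-11190) = I*√11190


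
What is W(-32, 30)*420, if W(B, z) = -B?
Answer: 13440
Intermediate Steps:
W(-32, 30)*420 = -1*(-32)*420 = 32*420 = 13440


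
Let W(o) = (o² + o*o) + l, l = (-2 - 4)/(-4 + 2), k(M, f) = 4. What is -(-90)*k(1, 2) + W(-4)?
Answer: 395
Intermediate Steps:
l = 3 (l = -6/(-2) = -6*(-½) = 3)
W(o) = 3 + 2*o² (W(o) = (o² + o*o) + 3 = (o² + o²) + 3 = 2*o² + 3 = 3 + 2*o²)
-(-90)*k(1, 2) + W(-4) = -(-90)*4 + (3 + 2*(-4)²) = -45*(-8) + (3 + 2*16) = 360 + (3 + 32) = 360 + 35 = 395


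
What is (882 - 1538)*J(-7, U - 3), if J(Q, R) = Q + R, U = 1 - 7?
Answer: 10496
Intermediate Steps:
U = -6
(882 - 1538)*J(-7, U - 3) = (882 - 1538)*(-7 + (-6 - 3)) = -656*(-7 - 9) = -656*(-16) = 10496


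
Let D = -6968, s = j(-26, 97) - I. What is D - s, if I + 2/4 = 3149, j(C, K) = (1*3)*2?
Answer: -7651/2 ≈ -3825.5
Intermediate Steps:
j(C, K) = 6 (j(C, K) = 3*2 = 6)
I = 6297/2 (I = -½ + 3149 = 6297/2 ≈ 3148.5)
s = -6285/2 (s = 6 - 1*6297/2 = 6 - 6297/2 = -6285/2 ≈ -3142.5)
D - s = -6968 - 1*(-6285/2) = -6968 + 6285/2 = -7651/2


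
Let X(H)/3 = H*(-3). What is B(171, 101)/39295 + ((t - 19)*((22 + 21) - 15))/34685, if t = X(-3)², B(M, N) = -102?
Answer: 22218478/38941345 ≈ 0.57056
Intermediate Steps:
X(H) = -9*H (X(H) = 3*(H*(-3)) = 3*(-3*H) = -9*H)
t = 729 (t = (-9*(-3))² = 27² = 729)
B(171, 101)/39295 + ((t - 19)*((22 + 21) - 15))/34685 = -102/39295 + ((729 - 19)*((22 + 21) - 15))/34685 = -102*1/39295 + (710*(43 - 15))*(1/34685) = -102/39295 + (710*28)*(1/34685) = -102/39295 + 19880*(1/34685) = -102/39295 + 568/991 = 22218478/38941345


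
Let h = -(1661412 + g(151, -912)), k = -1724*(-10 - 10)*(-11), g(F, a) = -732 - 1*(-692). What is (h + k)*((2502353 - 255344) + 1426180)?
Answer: -7495700479228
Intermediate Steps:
g(F, a) = -40 (g(F, a) = -732 + 692 = -40)
k = -379280 (k = -(-34480)*(-11) = -1724*220 = -379280)
h = -1661372 (h = -(1661412 - 40) = -1*1661372 = -1661372)
(h + k)*((2502353 - 255344) + 1426180) = (-1661372 - 379280)*((2502353 - 255344) + 1426180) = -2040652*(2247009 + 1426180) = -2040652*3673189 = -7495700479228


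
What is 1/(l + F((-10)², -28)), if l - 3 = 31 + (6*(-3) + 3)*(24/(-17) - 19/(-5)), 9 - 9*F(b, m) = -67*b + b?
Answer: 51/37358 ≈ 0.0013652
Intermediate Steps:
F(b, m) = 1 + 22*b/3 (F(b, m) = 1 - (-67*b + b)/9 = 1 - (-22)*b/3 = 1 + 22*b/3)
l = -31/17 (l = 3 + (31 + (6*(-3) + 3)*(24/(-17) - 19/(-5))) = 3 + (31 + (-18 + 3)*(24*(-1/17) - 19*(-⅕))) = 3 + (31 - 15*(-24/17 + 19/5)) = 3 + (31 - 15*203/85) = 3 + (31 - 609/17) = 3 - 82/17 = -31/17 ≈ -1.8235)
1/(l + F((-10)², -28)) = 1/(-31/17 + (1 + (22/3)*(-10)²)) = 1/(-31/17 + (1 + (22/3)*100)) = 1/(-31/17 + (1 + 2200/3)) = 1/(-31/17 + 2203/3) = 1/(37358/51) = 51/37358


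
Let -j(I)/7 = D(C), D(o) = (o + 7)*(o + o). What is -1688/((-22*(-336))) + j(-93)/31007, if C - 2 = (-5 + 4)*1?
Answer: -6645965/28650468 ≈ -0.23197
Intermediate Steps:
C = 1 (C = 2 + (-5 + 4)*1 = 2 - 1*1 = 2 - 1 = 1)
D(o) = 2*o*(7 + o) (D(o) = (7 + o)*(2*o) = 2*o*(7 + o))
j(I) = -112 (j(I) = -14*(7 + 1) = -14*8 = -7*16 = -112)
-1688/((-22*(-336))) + j(-93)/31007 = -1688/((-22*(-336))) - 112/31007 = -1688/7392 - 112*1/31007 = -1688*1/7392 - 112/31007 = -211/924 - 112/31007 = -6645965/28650468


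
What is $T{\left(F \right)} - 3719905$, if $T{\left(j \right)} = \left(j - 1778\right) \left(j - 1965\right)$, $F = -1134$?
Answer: $5304383$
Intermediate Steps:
$T{\left(j \right)} = \left(-1965 + j\right) \left(-1778 + j\right)$ ($T{\left(j \right)} = \left(-1778 + j\right) \left(-1965 + j\right) = \left(-1965 + j\right) \left(-1778 + j\right)$)
$T{\left(F \right)} - 3719905 = \left(3493770 + \left(-1134\right)^{2} - -4244562\right) - 3719905 = \left(3493770 + 1285956 + 4244562\right) - 3719905 = 9024288 - 3719905 = 5304383$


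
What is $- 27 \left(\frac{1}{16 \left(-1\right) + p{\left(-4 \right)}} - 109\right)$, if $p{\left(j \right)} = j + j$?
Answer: $\frac{23553}{8} \approx 2944.1$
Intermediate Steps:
$p{\left(j \right)} = 2 j$
$- 27 \left(\frac{1}{16 \left(-1\right) + p{\left(-4 \right)}} - 109\right) = - 27 \left(\frac{1}{16 \left(-1\right) + 2 \left(-4\right)} - 109\right) = - 27 \left(\frac{1}{-16 - 8} - 109\right) = - 27 \left(\frac{1}{-24} - 109\right) = - 27 \left(- \frac{1}{24} - 109\right) = \left(-27\right) \left(- \frac{2617}{24}\right) = \frac{23553}{8}$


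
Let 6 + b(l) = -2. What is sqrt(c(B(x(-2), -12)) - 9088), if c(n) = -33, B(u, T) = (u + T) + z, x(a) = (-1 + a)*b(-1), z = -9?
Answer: I*sqrt(9121) ≈ 95.504*I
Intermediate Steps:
b(l) = -8 (b(l) = -6 - 2 = -8)
x(a) = 8 - 8*a (x(a) = (-1 + a)*(-8) = 8 - 8*a)
B(u, T) = -9 + T + u (B(u, T) = (u + T) - 9 = (T + u) - 9 = -9 + T + u)
sqrt(c(B(x(-2), -12)) - 9088) = sqrt(-33 - 9088) = sqrt(-9121) = I*sqrt(9121)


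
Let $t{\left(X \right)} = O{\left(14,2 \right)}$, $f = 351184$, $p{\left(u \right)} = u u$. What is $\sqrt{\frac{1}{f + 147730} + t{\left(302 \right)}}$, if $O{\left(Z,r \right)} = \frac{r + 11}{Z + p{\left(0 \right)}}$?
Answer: $\frac{\sqrt{2831416277326}}{1746199} \approx 0.96362$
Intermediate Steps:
$p{\left(u \right)} = u^{2}$
$O{\left(Z,r \right)} = \frac{11 + r}{Z}$ ($O{\left(Z,r \right)} = \frac{r + 11}{Z + 0^{2}} = \frac{11 + r}{Z + 0} = \frac{11 + r}{Z}$)
$t{\left(X \right)} = \frac{13}{14}$ ($t{\left(X \right)} = \frac{11 + 2}{14} = \frac{1}{14} \cdot 13 = \frac{13}{14}$)
$\sqrt{\frac{1}{f + 147730} + t{\left(302 \right)}} = \sqrt{\frac{1}{351184 + 147730} + \frac{13}{14}} = \sqrt{\frac{1}{498914} + \frac{13}{14}} = \sqrt{\frac{1621474}{1746199}} = \frac{\sqrt{2831416277326}}{1746199}$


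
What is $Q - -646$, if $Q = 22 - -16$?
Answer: $684$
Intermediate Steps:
$Q = 38$ ($Q = 22 + 16 = 38$)
$Q - -646 = 38 - -646 = 38 + 646 = 684$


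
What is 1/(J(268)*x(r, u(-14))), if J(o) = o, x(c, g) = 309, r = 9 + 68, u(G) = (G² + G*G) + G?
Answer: 1/82812 ≈ 1.2076e-5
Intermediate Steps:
u(G) = G + 2*G² (u(G) = (G² + G²) + G = 2*G² + G = G + 2*G²)
r = 77
1/(J(268)*x(r, u(-14))) = 1/(268*309) = (1/268)*(1/309) = 1/82812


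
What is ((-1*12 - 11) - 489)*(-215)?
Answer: 110080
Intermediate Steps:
((-1*12 - 11) - 489)*(-215) = ((-12 - 11) - 489)*(-215) = (-23 - 489)*(-215) = -512*(-215) = 110080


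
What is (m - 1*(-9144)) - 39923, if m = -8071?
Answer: -38850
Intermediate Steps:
(m - 1*(-9144)) - 39923 = (-8071 - 1*(-9144)) - 39923 = (-8071 + 9144) - 39923 = 1073 - 39923 = -38850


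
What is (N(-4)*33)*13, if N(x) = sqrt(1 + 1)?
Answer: 429*sqrt(2) ≈ 606.70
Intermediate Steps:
N(x) = sqrt(2)
(N(-4)*33)*13 = (sqrt(2)*33)*13 = (33*sqrt(2))*13 = 429*sqrt(2)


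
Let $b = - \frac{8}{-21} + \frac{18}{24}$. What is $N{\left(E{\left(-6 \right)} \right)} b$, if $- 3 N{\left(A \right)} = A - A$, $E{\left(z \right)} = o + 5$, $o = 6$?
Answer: $0$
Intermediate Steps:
$E{\left(z \right)} = 11$ ($E{\left(z \right)} = 6 + 5 = 11$)
$b = \frac{95}{84}$ ($b = \left(-8\right) \left(- \frac{1}{21}\right) + 18 \cdot \frac{1}{24} = \frac{8}{21} + \frac{3}{4} = \frac{95}{84} \approx 1.131$)
$N{\left(A \right)} = 0$ ($N{\left(A \right)} = - \frac{A - A}{3} = \left(- \frac{1}{3}\right) 0 = 0$)
$N{\left(E{\left(-6 \right)} \right)} b = 0 \cdot \frac{95}{84} = 0$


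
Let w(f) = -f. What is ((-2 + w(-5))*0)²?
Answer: 0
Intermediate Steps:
((-2 + w(-5))*0)² = ((-2 - 1*(-5))*0)² = ((-2 + 5)*0)² = (3*0)² = 0² = 0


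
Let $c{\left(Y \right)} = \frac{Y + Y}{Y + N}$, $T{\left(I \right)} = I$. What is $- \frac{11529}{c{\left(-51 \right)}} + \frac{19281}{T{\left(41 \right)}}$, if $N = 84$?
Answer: $\frac{5855133}{1394} \approx 4200.2$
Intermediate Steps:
$c{\left(Y \right)} = \frac{2 Y}{84 + Y}$ ($c{\left(Y \right)} = \frac{Y + Y}{Y + 84} = \frac{2 Y}{84 + Y}$)
$- \frac{11529}{c{\left(-51 \right)}} + \frac{19281}{T{\left(41 \right)}} = - \frac{11529}{2 \left(-51\right) \frac{1}{84 - 51}} + \frac{19281}{41} = - \frac{11529}{2 \left(-51\right) \frac{1}{33}} + 19281 \cdot \frac{1}{41} = - \frac{11529}{2 \left(-51\right) \frac{1}{33}} + \frac{19281}{41} = - \frac{11529}{- \frac{34}{11}} + \frac{19281}{41} = \left(-11529\right) \left(- \frac{11}{34}\right) + \frac{19281}{41} = \frac{126819}{34} + \frac{19281}{41} = \frac{5855133}{1394}$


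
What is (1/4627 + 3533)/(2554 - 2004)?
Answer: 8173596/1272425 ≈ 6.4236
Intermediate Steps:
(1/4627 + 3533)/(2554 - 2004) = (1/4627 + 3533)/550 = (16347192/4627)*(1/550) = 8173596/1272425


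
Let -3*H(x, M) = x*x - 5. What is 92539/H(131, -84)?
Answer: -277617/17156 ≈ -16.182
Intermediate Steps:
H(x, M) = 5/3 - x**2/3 (H(x, M) = -(x*x - 5)/3 = -(x**2 - 5)/3 = -(-5 + x**2)/3 = 5/3 - x**2/3)
92539/H(131, -84) = 92539/(5/3 - 1/3*131**2) = 92539/(5/3 - 1/3*17161) = 92539/(5/3 - 17161/3) = 92539/(-17156/3) = 92539*(-3/17156) = -277617/17156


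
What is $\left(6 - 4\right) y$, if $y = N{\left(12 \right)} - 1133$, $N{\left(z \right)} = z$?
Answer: $-2242$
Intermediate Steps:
$y = -1121$ ($y = 12 - 1133 = -1121$)
$\left(6 - 4\right) y = \left(6 - 4\right) \left(-1121\right) = 2 \left(-1121\right) = -2242$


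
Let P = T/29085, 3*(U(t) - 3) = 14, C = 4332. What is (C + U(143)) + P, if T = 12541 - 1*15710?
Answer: 42072012/9695 ≈ 4339.6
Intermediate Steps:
T = -3169 (T = 12541 - 15710 = -3169)
U(t) = 23/3 (U(t) = 3 + (1/3)*14 = 3 + 14/3 = 23/3)
P = -3169/29085 ≈ -0.10896
(C + U(143)) + P = (4332 + 23/3) - 3169/29085 = 13019/3 - 3169/29085 = 42072012/9695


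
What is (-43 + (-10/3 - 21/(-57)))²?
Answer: 6864400/3249 ≈ 2112.8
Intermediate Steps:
(-43 + (-10/3 - 21/(-57)))² = (-43 + (-10*⅓ - 21*(-1/57)))² = (-43 + (-10/3 + 7/19))² = (-43 - 169/57)² = (-2620/57)² = 6864400/3249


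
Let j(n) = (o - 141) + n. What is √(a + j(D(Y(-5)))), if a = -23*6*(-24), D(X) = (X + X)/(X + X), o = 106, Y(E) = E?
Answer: √3278 ≈ 57.254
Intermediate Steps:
D(X) = 1 (D(X) = (2*X)/((2*X)) = (2*X)*(1/(2*X)) = 1)
j(n) = -35 + n (j(n) = (106 - 141) + n = -35 + n)
a = 3312 (a = -138*(-24) = 3312)
√(a + j(D(Y(-5)))) = √(3312 + (-35 + 1)) = √(3312 - 34) = √3278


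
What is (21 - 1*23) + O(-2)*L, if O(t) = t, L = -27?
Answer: 52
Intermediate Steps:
(21 - 1*23) + O(-2)*L = (21 - 1*23) - 2*(-27) = (21 - 23) + 54 = -2 + 54 = 52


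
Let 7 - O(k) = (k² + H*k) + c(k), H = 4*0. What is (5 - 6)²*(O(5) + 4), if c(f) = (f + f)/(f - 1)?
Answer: -33/2 ≈ -16.500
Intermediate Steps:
c(f) = 2*f/(-1 + f) (c(f) = (2*f)/(-1 + f) = 2*f/(-1 + f))
H = 0
O(k) = 7 - k² - 2*k/(-1 + k) (O(k) = 7 - ((k² + 0*k) + 2*k/(-1 + k)) = 7 - ((k² + 0) + 2*k/(-1 + k)) = 7 - (k² + 2*k/(-1 + k)) = 7 + (-k² - 2*k/(-1 + k)) = 7 - k² - 2*k/(-1 + k))
(5 - 6)²*(O(5) + 4) = (5 - 6)²*((-2*5 + (-1 + 5)*(7 - 1*5²))/(-1 + 5) + 4) = (-1)²*((-10 + 4*(7 - 1*25))/4 + 4) = 1*((-10 + 4*(7 - 25))/4 + 4) = 1*((-10 + 4*(-18))/4 + 4) = 1*((-10 - 72)/4 + 4) = 1*((¼)*(-82) + 4) = 1*(-41/2 + 4) = 1*(-33/2) = -33/2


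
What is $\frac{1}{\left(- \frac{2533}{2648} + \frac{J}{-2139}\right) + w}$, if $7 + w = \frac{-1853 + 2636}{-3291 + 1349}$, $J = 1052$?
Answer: $- \frac{5499813912}{48682054865} \approx -0.11297$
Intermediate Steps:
$w = - \frac{14377}{1942}$ ($w = -7 + \frac{-1853 + 2636}{-3291 + 1349} = -7 + \frac{783}{-1942} = -7 + 783 \left(- \frac{1}{1942}\right) = -7 - \frac{783}{1942} = - \frac{14377}{1942} \approx -7.4032$)
$\frac{1}{\left(- \frac{2533}{2648} + \frac{J}{-2139}\right) + w} = \frac{1}{\left(- \frac{2533}{2648} + \frac{1052}{-2139}\right) - \frac{14377}{1942}} = \frac{1}{\left(\left(-2533\right) \frac{1}{2648} + 1052 \left(- \frac{1}{2139}\right)\right) - \frac{14377}{1942}} = \frac{1}{\left(- \frac{2533}{2648} - \frac{1052}{2139}\right) - \frac{14377}{1942}} = \frac{1}{- \frac{8203783}{5664072} - \frac{14377}{1942}} = \frac{1}{- \frac{48682054865}{5499813912}} = - \frac{5499813912}{48682054865}$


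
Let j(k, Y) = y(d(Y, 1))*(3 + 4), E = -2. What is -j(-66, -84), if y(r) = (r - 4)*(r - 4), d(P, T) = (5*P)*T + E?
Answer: -1270332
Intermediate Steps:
d(P, T) = -2 + 5*P*T (d(P, T) = (5*P)*T - 2 = 5*P*T - 2 = -2 + 5*P*T)
y(r) = (-4 + r)² (y(r) = (-4 + r)*(-4 + r) = (-4 + r)²)
j(k, Y) = 7*(-6 + 5*Y)² (j(k, Y) = (-4 + (-2 + 5*Y*1))²*(3 + 4) = (-4 + (-2 + 5*Y))²*7 = (-6 + 5*Y)²*7 = 7*(-6 + 5*Y)²)
-j(-66, -84) = -7*(-6 + 5*(-84))² = -7*(-6 - 420)² = -7*(-426)² = -7*181476 = -1*1270332 = -1270332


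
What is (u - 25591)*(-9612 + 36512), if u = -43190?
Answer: -1850208900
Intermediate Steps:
(u - 25591)*(-9612 + 36512) = (-43190 - 25591)*(-9612 + 36512) = -68781*26900 = -1850208900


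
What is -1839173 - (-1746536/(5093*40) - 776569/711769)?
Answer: -3030472622854077/1647745235 ≈ -1.8392e+6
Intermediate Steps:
-1839173 - (-1746536/(5093*40) - 776569/711769) = -1839173 - (-1746536/203720 - 776569*1/711769) = -1839173 - (-1746536*1/203720 - 776569/711769) = -1839173 - (-19847/2315 - 776569/711769) = -1839173 - 1*(-15924236578/1647745235) = -1839173 + 15924236578/1647745235 = -3030472622854077/1647745235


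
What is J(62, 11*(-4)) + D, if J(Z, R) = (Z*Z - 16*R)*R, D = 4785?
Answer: -195327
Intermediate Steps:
J(Z, R) = R*(Z² - 16*R) (J(Z, R) = (Z² - 16*R)*R = R*(Z² - 16*R))
J(62, 11*(-4)) + D = (11*(-4))*(62² - 176*(-4)) + 4785 = -44*(3844 - 16*(-44)) + 4785 = -44*(3844 + 704) + 4785 = -44*4548 + 4785 = -200112 + 4785 = -195327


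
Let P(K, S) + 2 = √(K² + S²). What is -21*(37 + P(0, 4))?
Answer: -819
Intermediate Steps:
P(K, S) = -2 + √(K² + S²)
-21*(37 + P(0, 4)) = -21*(37 + (-2 + √(0² + 4²))) = -21*(37 + (-2 + √(0 + 16))) = -21*(37 + (-2 + √16)) = -21*(37 + (-2 + 4)) = -21*(37 + 2) = -21*39 = -819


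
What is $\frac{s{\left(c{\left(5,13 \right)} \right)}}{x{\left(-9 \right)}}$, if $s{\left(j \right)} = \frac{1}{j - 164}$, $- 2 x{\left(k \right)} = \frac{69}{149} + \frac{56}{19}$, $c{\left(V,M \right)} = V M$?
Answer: $\frac{5662}{955845} \approx 0.0059236$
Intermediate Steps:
$c{\left(V,M \right)} = M V$
$x{\left(k \right)} = - \frac{9655}{5662}$ ($x{\left(k \right)} = - \frac{\frac{69}{149} + \frac{56}{19}}{2} = \left(- \frac{1}{2}\right) \frac{9655}{2831} = - \frac{9655}{5662}$)
$s{\left(j \right)} = \frac{1}{-164 + j}$
$\frac{s{\left(c{\left(5,13 \right)} \right)}}{x{\left(-9 \right)}} = \frac{1}{\left(-164 + 13 \cdot 5\right) \left(- \frac{9655}{5662}\right)} = \frac{1}{-164 + 65} \left(- \frac{5662}{9655}\right) = \frac{1}{-99} \left(- \frac{5662}{9655}\right) = \left(- \frac{1}{99}\right) \left(- \frac{5662}{9655}\right) = \frac{5662}{955845}$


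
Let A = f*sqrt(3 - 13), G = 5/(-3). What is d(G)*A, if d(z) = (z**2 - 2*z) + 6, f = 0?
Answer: 0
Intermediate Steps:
G = -5/3 (G = 5*(-1/3) = -5/3 ≈ -1.6667)
d(z) = 6 + z**2 - 2*z
A = 0 (A = 0*sqrt(3 - 13) = 0*sqrt(-10) = 0*(I*sqrt(10)) = 0)
d(G)*A = (6 + (-5/3)**2 - 2*(-5/3))*0 = (6 + 25/9 + 10/3)*0 = (109/9)*0 = 0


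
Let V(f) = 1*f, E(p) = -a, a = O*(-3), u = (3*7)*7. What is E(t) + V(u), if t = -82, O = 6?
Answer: 165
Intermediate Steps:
u = 147 (u = 21*7 = 147)
a = -18 (a = 6*(-3) = -18)
E(p) = 18 (E(p) = -1*(-18) = 18)
V(f) = f
E(t) + V(u) = 18 + 147 = 165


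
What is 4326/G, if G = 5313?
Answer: 206/253 ≈ 0.81423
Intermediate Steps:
4326/G = 4326/5313 = 4326*(1/5313) = 206/253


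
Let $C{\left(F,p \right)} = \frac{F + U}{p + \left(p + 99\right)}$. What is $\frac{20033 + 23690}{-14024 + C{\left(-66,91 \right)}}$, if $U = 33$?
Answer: $- \frac{12286163}{3940777} \approx -3.1177$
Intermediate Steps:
$C{\left(F,p \right)} = \frac{33 + F}{99 + 2 p}$ ($C{\left(F,p \right)} = \frac{F + 33}{p + \left(p + 99\right)} = \frac{33 + F}{p + \left(99 + p\right)} = \frac{33 + F}{99 + 2 p}$)
$\frac{20033 + 23690}{-14024 + C{\left(-66,91 \right)}} = \frac{20033 + 23690}{-14024 + \frac{33 - 66}{99 + 2 \cdot 91}} = \frac{43723}{-14024 + \frac{1}{99 + 182} \left(-33\right)} = \frac{43723}{-14024 + \frac{1}{281} \left(-33\right)} = \frac{43723}{-14024 - \frac{33}{281}} = \frac{43723}{- \frac{3940777}{281}} = 43723 \left(- \frac{281}{3940777}\right) = - \frac{12286163}{3940777}$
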